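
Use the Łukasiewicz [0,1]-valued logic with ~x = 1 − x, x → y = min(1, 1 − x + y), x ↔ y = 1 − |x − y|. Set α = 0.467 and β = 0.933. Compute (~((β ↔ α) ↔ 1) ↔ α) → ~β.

β ↔ α = 1 − |0.933 − 0.467| = 1 − 0.466 = 0.534
(β ↔ α) ↔ 1 = 1 − |0.534 − 1.000| = 1 − 0.466 = 0.534
~((β ↔ α) ↔ 1) = 1 − 0.534 = 0.466
~((β ↔ α) ↔ 1) ↔ α = 1 − |0.466 − 0.467| = 1 − 0.001 = 0.999
~β = 1 − 0.933 = 0.067
(~((β ↔ α) ↔ 1) ↔ α) → ~β = min(1, 1 − 0.999 + 0.067) = min(1, 0.068) = 0.068

0.068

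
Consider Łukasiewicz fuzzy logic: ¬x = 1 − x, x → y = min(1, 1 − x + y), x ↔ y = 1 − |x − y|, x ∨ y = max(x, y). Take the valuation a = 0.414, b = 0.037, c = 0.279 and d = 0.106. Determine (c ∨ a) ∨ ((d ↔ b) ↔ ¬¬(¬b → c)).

c ∨ a = max(0.279, 0.414) = 0.414
d ↔ b = 1 − |0.106 − 0.037| = 1 − 0.069 = 0.931
¬b = 1 − 0.037 = 0.963
¬b → c = min(1, 1 − 0.963 + 0.279) = min(1, 0.316) = 0.316
¬(¬b → c) = 1 − 0.316 = 0.684
¬¬(¬b → c) = 1 − 0.684 = 0.316
(d ↔ b) ↔ ¬¬(¬b → c) = 1 − |0.931 − 0.316| = 1 − 0.615 = 0.385
(c ∨ a) ∨ ((d ↔ b) ↔ ¬¬(¬b → c)) = max(0.414, 0.385) = 0.414

0.414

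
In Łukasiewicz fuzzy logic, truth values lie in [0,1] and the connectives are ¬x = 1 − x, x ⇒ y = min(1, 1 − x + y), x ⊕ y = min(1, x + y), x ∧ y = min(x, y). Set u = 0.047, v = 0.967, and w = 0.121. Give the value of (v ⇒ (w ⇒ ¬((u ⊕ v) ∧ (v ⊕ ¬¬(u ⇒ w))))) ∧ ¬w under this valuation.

u ⊕ v = min(1, 0.047 + 0.967) = min(1, 1.014) = 1.000
u ⇒ w = min(1, 1 − 0.047 + 0.121) = min(1, 1.074) = 1.000
¬(u ⇒ w) = 1 − 1.000 = 0.000
¬¬(u ⇒ w) = 1 − 0.000 = 1.000
v ⊕ ¬¬(u ⇒ w) = min(1, 0.967 + 1.000) = min(1, 1.967) = 1.000
(u ⊕ v) ∧ (v ⊕ ¬¬(u ⇒ w)) = min(1.000, 1.000) = 1.000
¬((u ⊕ v) ∧ (v ⊕ ¬¬(u ⇒ w))) = 1 − 1.000 = 0.000
w ⇒ ¬((u ⊕ v) ∧ (v ⊕ ¬¬(u ⇒ w))) = min(1, 1 − 0.121 + 0.000) = min(1, 0.879) = 0.879
v ⇒ (w ⇒ ¬((u ⊕ v) ∧ (v ⊕ ¬¬(u ⇒ w)))) = min(1, 1 − 0.967 + 0.879) = min(1, 0.912) = 0.912
¬w = 1 − 0.121 = 0.879
(v ⇒ (w ⇒ ¬((u ⊕ v) ∧ (v ⊕ ¬¬(u ⇒ w))))) ∧ ¬w = min(0.912, 0.879) = 0.879

0.879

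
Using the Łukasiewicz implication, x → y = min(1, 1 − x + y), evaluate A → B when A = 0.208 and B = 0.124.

0.916

A → B = min(1, 1 − 0.208 + 0.124) = min(1, 0.916) = 0.916
For comparison, the Gödel implication (1 if x ≤ y else y) would give 0.124.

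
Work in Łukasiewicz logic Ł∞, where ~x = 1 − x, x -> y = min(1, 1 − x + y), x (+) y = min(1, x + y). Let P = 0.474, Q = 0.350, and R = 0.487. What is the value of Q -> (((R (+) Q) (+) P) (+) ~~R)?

R (+) Q = min(1, 0.487 + 0.350) = min(1, 0.837) = 0.837
(R (+) Q) (+) P = min(1, 0.837 + 0.474) = min(1, 1.311) = 1.000
~R = 1 − 0.487 = 0.513
~~R = 1 − 0.513 = 0.487
((R (+) Q) (+) P) (+) ~~R = min(1, 1.000 + 0.487) = min(1, 1.487) = 1.000
Q -> (((R (+) Q) (+) P) (+) ~~R) = min(1, 1 − 0.350 + 1.000) = min(1, 1.650) = 1.000

1.000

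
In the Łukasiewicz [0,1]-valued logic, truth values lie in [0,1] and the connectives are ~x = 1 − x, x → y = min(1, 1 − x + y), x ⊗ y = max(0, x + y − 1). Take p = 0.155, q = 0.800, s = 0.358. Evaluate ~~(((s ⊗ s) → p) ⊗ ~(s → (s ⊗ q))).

s ⊗ s = max(0, 0.358 + 0.358 − 1) = max(0, -0.284) = 0.000
(s ⊗ s) → p = min(1, 1 − 0.000 + 0.155) = min(1, 1.155) = 1.000
s ⊗ q = max(0, 0.358 + 0.800 − 1) = max(0, 0.158) = 0.158
s → (s ⊗ q) = min(1, 1 − 0.358 + 0.158) = min(1, 0.800) = 0.800
~(s → (s ⊗ q)) = 1 − 0.800 = 0.200
((s ⊗ s) → p) ⊗ ~(s → (s ⊗ q)) = max(0, 1.000 + 0.200 − 1) = max(0, 0.200) = 0.200
~(((s ⊗ s) → p) ⊗ ~(s → (s ⊗ q))) = 1 − 0.200 = 0.800
~~(((s ⊗ s) → p) ⊗ ~(s → (s ⊗ q))) = 1 − 0.800 = 0.200

0.200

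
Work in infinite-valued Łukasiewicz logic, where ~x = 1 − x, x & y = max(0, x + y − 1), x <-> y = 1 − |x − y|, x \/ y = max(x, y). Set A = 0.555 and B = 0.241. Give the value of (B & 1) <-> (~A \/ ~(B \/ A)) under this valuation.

B & 1 = max(0, 0.241 + 1.000 − 1) = max(0, 0.241) = 0.241
~A = 1 − 0.555 = 0.445
B \/ A = max(0.241, 0.555) = 0.555
~(B \/ A) = 1 − 0.555 = 0.445
~A \/ ~(B \/ A) = max(0.445, 0.445) = 0.445
(B & 1) <-> (~A \/ ~(B \/ A)) = 1 − |0.241 − 0.445| = 1 − 0.204 = 0.796

0.796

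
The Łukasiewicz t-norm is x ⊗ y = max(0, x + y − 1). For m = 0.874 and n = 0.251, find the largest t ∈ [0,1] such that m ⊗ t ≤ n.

The residuum of the Łukasiewicz t-norm gives the supremum: min(1, 1 − 0.874 + 0.251).
1 − 0.874 + 0.251 = 0.377, so t = min(1, 0.377) = 0.377.
Check: 0.874 ⊗ 0.377 = max(0, 0.251) = 0.251 ≤ 0.251.

0.377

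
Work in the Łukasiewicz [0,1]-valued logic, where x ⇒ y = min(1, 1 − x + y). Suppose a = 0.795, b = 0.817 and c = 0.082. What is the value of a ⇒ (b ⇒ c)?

b ⇒ c = min(1, 1 − 0.817 + 0.082) = min(1, 0.265) = 0.265
a ⇒ (b ⇒ c) = min(1, 1 − 0.795 + 0.265) = min(1, 0.470) = 0.470

0.470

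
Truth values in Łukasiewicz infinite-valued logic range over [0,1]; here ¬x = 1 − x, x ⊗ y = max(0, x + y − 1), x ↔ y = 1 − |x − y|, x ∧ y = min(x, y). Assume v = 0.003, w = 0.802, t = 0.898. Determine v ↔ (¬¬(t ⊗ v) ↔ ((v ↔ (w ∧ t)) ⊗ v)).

t ⊗ v = max(0, 0.898 + 0.003 − 1) = max(0, -0.099) = 0.000
¬(t ⊗ v) = 1 − 0.000 = 1.000
¬¬(t ⊗ v) = 1 − 1.000 = 0.000
w ∧ t = min(0.802, 0.898) = 0.802
v ↔ (w ∧ t) = 1 − |0.003 − 0.802| = 1 − 0.799 = 0.201
(v ↔ (w ∧ t)) ⊗ v = max(0, 0.201 + 0.003 − 1) = max(0, -0.796) = 0.000
¬¬(t ⊗ v) ↔ ((v ↔ (w ∧ t)) ⊗ v) = 1 − |0.000 − 0.000| = 1 − 0.000 = 1.000
v ↔ (¬¬(t ⊗ v) ↔ ((v ↔ (w ∧ t)) ⊗ v)) = 1 − |0.003 − 1.000| = 1 − 0.997 = 0.003

0.003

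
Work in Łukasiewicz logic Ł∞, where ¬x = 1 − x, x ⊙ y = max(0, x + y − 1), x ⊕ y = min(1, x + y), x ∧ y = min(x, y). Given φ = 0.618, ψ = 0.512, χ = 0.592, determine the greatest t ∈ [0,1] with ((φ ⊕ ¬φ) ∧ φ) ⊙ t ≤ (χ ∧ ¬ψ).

0.870

¬φ = 1 − 0.618 = 0.382
φ ⊕ ¬φ = min(1, 0.618 + 0.382) = min(1, 1.000) = 1.000
(φ ⊕ ¬φ) ∧ φ = min(1.000, 0.618) = 0.618
So the left factor is (φ ⊕ ¬φ) ∧ φ = 0.618.
¬ψ = 1 − 0.512 = 0.488
χ ∧ ¬ψ = min(0.592, 0.488) = 0.488
So the right-hand bound is χ ∧ ¬ψ = 0.488.
The residuum of the Łukasiewicz t-norm gives the supremum: min(1, 1 − 0.618 + 0.488).
1 − 0.618 + 0.488 = 0.870, so t = min(1, 0.870) = 0.870.
Check: 0.618 ⊙ 0.870 = max(0, 0.488) = 0.488 ≤ 0.488.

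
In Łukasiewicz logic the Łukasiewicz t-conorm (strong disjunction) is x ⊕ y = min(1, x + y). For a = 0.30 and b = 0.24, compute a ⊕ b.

0.54

a ⊕ b = min(1, 0.30 + 0.24) = min(1, 0.54) = 0.54
For comparison, the Gödel t-conorm max(x, y) would give 0.30.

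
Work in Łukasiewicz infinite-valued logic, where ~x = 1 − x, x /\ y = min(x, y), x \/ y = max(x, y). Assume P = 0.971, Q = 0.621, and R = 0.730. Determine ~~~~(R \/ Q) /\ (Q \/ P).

0.730

R \/ Q = max(0.730, 0.621) = 0.730
~(R \/ Q) = 1 − 0.730 = 0.270
~~(R \/ Q) = 1 − 0.270 = 0.730
~~~(R \/ Q) = 1 − 0.730 = 0.270
~~~~(R \/ Q) = 1 − 0.270 = 0.730
Q \/ P = max(0.621, 0.971) = 0.971
~~~~(R \/ Q) /\ (Q \/ P) = min(0.730, 0.971) = 0.730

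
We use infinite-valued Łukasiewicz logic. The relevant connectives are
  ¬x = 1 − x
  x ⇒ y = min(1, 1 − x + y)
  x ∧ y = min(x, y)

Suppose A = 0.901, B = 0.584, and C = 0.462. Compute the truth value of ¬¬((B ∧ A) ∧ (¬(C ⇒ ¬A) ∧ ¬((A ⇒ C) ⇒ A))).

0.000

B ∧ A = min(0.584, 0.901) = 0.584
¬A = 1 − 0.901 = 0.099
C ⇒ ¬A = min(1, 1 − 0.462 + 0.099) = min(1, 0.637) = 0.637
¬(C ⇒ ¬A) = 1 − 0.637 = 0.363
A ⇒ C = min(1, 1 − 0.901 + 0.462) = min(1, 0.561) = 0.561
(A ⇒ C) ⇒ A = min(1, 1 − 0.561 + 0.901) = min(1, 1.340) = 1.000
¬((A ⇒ C) ⇒ A) = 1 − 1.000 = 0.000
¬(C ⇒ ¬A) ∧ ¬((A ⇒ C) ⇒ A) = min(0.363, 0.000) = 0.000
(B ∧ A) ∧ (¬(C ⇒ ¬A) ∧ ¬((A ⇒ C) ⇒ A)) = min(0.584, 0.000) = 0.000
¬((B ∧ A) ∧ (¬(C ⇒ ¬A) ∧ ¬((A ⇒ C) ⇒ A))) = 1 − 0.000 = 1.000
¬¬((B ∧ A) ∧ (¬(C ⇒ ¬A) ∧ ¬((A ⇒ C) ⇒ A))) = 1 − 1.000 = 0.000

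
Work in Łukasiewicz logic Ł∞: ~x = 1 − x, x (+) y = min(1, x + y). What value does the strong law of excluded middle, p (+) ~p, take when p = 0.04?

1.00

~p = 1 − 0.04 = 0.96
p (+) ~p = min(1, 0.04 + 0.96) = min(1, 1.00) = 1.00
(As expected: always 1 in Ł∞ since a ⊕ (1−a) = 1.)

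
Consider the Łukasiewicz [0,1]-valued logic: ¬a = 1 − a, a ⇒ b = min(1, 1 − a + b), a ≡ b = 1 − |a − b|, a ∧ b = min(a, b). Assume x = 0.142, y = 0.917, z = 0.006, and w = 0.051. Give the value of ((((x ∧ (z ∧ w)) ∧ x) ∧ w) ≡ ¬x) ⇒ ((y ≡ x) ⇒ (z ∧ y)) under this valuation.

z ∧ w = min(0.006, 0.051) = 0.006
x ∧ (z ∧ w) = min(0.142, 0.006) = 0.006
(x ∧ (z ∧ w)) ∧ x = min(0.006, 0.142) = 0.006
((x ∧ (z ∧ w)) ∧ x) ∧ w = min(0.006, 0.051) = 0.006
¬x = 1 − 0.142 = 0.858
(((x ∧ (z ∧ w)) ∧ x) ∧ w) ≡ ¬x = 1 − |0.006 − 0.858| = 1 − 0.852 = 0.148
y ≡ x = 1 − |0.917 − 0.142| = 1 − 0.775 = 0.225
z ∧ y = min(0.006, 0.917) = 0.006
(y ≡ x) ⇒ (z ∧ y) = min(1, 1 − 0.225 + 0.006) = min(1, 0.781) = 0.781
((((x ∧ (z ∧ w)) ∧ x) ∧ w) ≡ ¬x) ⇒ ((y ≡ x) ⇒ (z ∧ y)) = min(1, 1 − 0.148 + 0.781) = min(1, 1.633) = 1.000

1.000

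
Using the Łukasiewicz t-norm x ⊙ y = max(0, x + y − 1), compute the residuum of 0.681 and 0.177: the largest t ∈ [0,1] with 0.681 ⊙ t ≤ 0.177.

0.496

The residuum of the Łukasiewicz t-norm gives the supremum: min(1, 1 − 0.681 + 0.177).
1 − 0.681 + 0.177 = 0.496, so t = min(1, 0.496) = 0.496.
Check: 0.681 ⊙ 0.496 = max(0, 0.177) = 0.177 ≤ 0.177.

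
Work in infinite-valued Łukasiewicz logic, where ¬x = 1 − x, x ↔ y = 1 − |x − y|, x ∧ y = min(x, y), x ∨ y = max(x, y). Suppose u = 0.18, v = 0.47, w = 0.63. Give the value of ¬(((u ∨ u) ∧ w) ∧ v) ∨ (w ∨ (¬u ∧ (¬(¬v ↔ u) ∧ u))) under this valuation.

0.82

u ∨ u = max(0.18, 0.18) = 0.18
(u ∨ u) ∧ w = min(0.18, 0.63) = 0.18
((u ∨ u) ∧ w) ∧ v = min(0.18, 0.47) = 0.18
¬(((u ∨ u) ∧ w) ∧ v) = 1 − 0.18 = 0.82
¬u = 1 − 0.18 = 0.82
¬v = 1 − 0.47 = 0.53
¬v ↔ u = 1 − |0.53 − 0.18| = 1 − 0.35 = 0.65
¬(¬v ↔ u) = 1 − 0.65 = 0.35
¬(¬v ↔ u) ∧ u = min(0.35, 0.18) = 0.18
¬u ∧ (¬(¬v ↔ u) ∧ u) = min(0.82, 0.18) = 0.18
w ∨ (¬u ∧ (¬(¬v ↔ u) ∧ u)) = max(0.63, 0.18) = 0.63
¬(((u ∨ u) ∧ w) ∧ v) ∨ (w ∨ (¬u ∧ (¬(¬v ↔ u) ∧ u))) = max(0.82, 0.63) = 0.82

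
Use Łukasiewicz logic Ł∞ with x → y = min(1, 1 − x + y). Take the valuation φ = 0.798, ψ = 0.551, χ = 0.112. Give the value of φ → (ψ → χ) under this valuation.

ψ → χ = min(1, 1 − 0.551 + 0.112) = min(1, 0.561) = 0.561
φ → (ψ → χ) = min(1, 1 − 0.798 + 0.561) = min(1, 0.763) = 0.763

0.763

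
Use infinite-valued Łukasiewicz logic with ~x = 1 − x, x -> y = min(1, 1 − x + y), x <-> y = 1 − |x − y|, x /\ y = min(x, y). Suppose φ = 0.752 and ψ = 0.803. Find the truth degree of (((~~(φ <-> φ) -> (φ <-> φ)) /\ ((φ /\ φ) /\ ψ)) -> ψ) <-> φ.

0.752

φ <-> φ = 1 − |0.752 − 0.752| = 1 − 0.000 = 1.000
~(φ <-> φ) = 1 − 1.000 = 0.000
~~(φ <-> φ) = 1 − 0.000 = 1.000
~~(φ <-> φ) -> (φ <-> φ) = min(1, 1 − 1.000 + 1.000) = min(1, 1.000) = 1.000
φ /\ φ = min(0.752, 0.752) = 0.752
(φ /\ φ) /\ ψ = min(0.752, 0.803) = 0.752
(~~(φ <-> φ) -> (φ <-> φ)) /\ ((φ /\ φ) /\ ψ) = min(1.000, 0.752) = 0.752
((~~(φ <-> φ) -> (φ <-> φ)) /\ ((φ /\ φ) /\ ψ)) -> ψ = min(1, 1 − 0.752 + 0.803) = min(1, 1.051) = 1.000
(((~~(φ <-> φ) -> (φ <-> φ)) /\ ((φ /\ φ) /\ ψ)) -> ψ) <-> φ = 1 − |1.000 − 0.752| = 1 − 0.248 = 0.752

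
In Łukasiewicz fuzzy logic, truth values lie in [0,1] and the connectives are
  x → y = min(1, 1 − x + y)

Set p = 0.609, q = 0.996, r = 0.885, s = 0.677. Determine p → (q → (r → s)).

r → s = min(1, 1 − 0.885 + 0.677) = min(1, 0.792) = 0.792
q → (r → s) = min(1, 1 − 0.996 + 0.792) = min(1, 0.796) = 0.796
p → (q → (r → s)) = min(1, 1 − 0.609 + 0.796) = min(1, 1.187) = 1.000

1.000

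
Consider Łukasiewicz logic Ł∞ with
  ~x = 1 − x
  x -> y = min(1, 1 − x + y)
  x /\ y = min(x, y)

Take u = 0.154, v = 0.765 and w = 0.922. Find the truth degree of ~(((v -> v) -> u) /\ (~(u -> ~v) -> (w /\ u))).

0.846

v -> v = min(1, 1 − 0.765 + 0.765) = min(1, 1.000) = 1.000
(v -> v) -> u = min(1, 1 − 1.000 + 0.154) = min(1, 0.154) = 0.154
~v = 1 − 0.765 = 0.235
u -> ~v = min(1, 1 − 0.154 + 0.235) = min(1, 1.081) = 1.000
~(u -> ~v) = 1 − 1.000 = 0.000
w /\ u = min(0.922, 0.154) = 0.154
~(u -> ~v) -> (w /\ u) = min(1, 1 − 0.000 + 0.154) = min(1, 1.154) = 1.000
((v -> v) -> u) /\ (~(u -> ~v) -> (w /\ u)) = min(0.154, 1.000) = 0.154
~(((v -> v) -> u) /\ (~(u -> ~v) -> (w /\ u))) = 1 − 0.154 = 0.846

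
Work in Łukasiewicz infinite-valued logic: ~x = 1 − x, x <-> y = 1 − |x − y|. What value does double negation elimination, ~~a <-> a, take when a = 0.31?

1.00

~a = 1 − 0.31 = 0.69
~~a = 1 − 0.69 = 0.31
~~a <-> a = 1 − |0.31 − 0.31| = 1 − 0.00 = 1.00
(As expected: always 1 in Ł∞ since negation is involutive.)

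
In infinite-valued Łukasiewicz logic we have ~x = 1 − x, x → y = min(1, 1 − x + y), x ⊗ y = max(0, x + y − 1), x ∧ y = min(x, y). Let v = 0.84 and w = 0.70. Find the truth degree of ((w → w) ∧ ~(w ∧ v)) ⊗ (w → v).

0.30

w → w = min(1, 1 − 0.70 + 0.70) = min(1, 1.00) = 1.00
w ∧ v = min(0.70, 0.84) = 0.70
~(w ∧ v) = 1 − 0.70 = 0.30
(w → w) ∧ ~(w ∧ v) = min(1.00, 0.30) = 0.30
w → v = min(1, 1 − 0.70 + 0.84) = min(1, 1.14) = 1.00
((w → w) ∧ ~(w ∧ v)) ⊗ (w → v) = max(0, 0.30 + 1.00 − 1) = max(0, 0.30) = 0.30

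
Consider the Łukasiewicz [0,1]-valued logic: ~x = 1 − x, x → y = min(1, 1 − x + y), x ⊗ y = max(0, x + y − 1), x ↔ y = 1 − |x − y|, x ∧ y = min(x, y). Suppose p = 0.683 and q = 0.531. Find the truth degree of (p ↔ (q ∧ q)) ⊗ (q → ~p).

q ∧ q = min(0.531, 0.531) = 0.531
p ↔ (q ∧ q) = 1 − |0.683 − 0.531| = 1 − 0.152 = 0.848
~p = 1 − 0.683 = 0.317
q → ~p = min(1, 1 − 0.531 + 0.317) = min(1, 0.786) = 0.786
(p ↔ (q ∧ q)) ⊗ (q → ~p) = max(0, 0.848 + 0.786 − 1) = max(0, 0.634) = 0.634

0.634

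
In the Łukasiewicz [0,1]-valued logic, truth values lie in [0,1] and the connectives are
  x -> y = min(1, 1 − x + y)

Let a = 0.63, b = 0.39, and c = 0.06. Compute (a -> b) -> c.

0.30

a -> b = min(1, 1 − 0.63 + 0.39) = min(1, 0.76) = 0.76
(a -> b) -> c = min(1, 1 − 0.76 + 0.06) = min(1, 0.30) = 0.30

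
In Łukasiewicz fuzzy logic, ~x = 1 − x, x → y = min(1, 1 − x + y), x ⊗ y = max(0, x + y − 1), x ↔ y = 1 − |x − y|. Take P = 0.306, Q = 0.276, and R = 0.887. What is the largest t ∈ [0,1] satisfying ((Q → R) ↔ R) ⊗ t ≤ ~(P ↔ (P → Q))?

Q → R = min(1, 1 − 0.276 + 0.887) = min(1, 1.611) = 1.000
(Q → R) ↔ R = 1 − |1.000 − 0.887| = 1 − 0.113 = 0.887
So the left factor is (Q → R) ↔ R = 0.887.
P → Q = min(1, 1 − 0.306 + 0.276) = min(1, 0.970) = 0.970
P ↔ (P → Q) = 1 − |0.306 − 0.970| = 1 − 0.664 = 0.336
~(P ↔ (P → Q)) = 1 − 0.336 = 0.664
So the right-hand bound is ~(P ↔ (P → Q)) = 0.664.
The residuum of the Łukasiewicz t-norm gives the supremum: min(1, 1 − 0.887 + 0.664).
1 − 0.887 + 0.664 = 0.777, so t = min(1, 0.777) = 0.777.
Check: 0.887 ⊗ 0.777 = max(0, 0.664) = 0.664 ≤ 0.664.

0.777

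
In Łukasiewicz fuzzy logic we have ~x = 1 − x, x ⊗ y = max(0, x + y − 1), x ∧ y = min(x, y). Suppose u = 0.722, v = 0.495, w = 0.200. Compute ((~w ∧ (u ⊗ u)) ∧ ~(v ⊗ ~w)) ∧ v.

~w = 1 − 0.200 = 0.800
u ⊗ u = max(0, 0.722 + 0.722 − 1) = max(0, 0.444) = 0.444
~w ∧ (u ⊗ u) = min(0.800, 0.444) = 0.444
v ⊗ ~w = max(0, 0.495 + 0.800 − 1) = max(0, 0.295) = 0.295
~(v ⊗ ~w) = 1 − 0.295 = 0.705
(~w ∧ (u ⊗ u)) ∧ ~(v ⊗ ~w) = min(0.444, 0.705) = 0.444
((~w ∧ (u ⊗ u)) ∧ ~(v ⊗ ~w)) ∧ v = min(0.444, 0.495) = 0.444

0.444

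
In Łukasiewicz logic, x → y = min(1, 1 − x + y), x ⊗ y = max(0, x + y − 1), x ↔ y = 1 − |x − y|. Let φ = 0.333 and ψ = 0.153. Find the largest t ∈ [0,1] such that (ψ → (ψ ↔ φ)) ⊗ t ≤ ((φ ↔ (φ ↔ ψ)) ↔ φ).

ψ ↔ φ = 1 − |0.153 − 0.333| = 1 − 0.180 = 0.820
ψ → (ψ ↔ φ) = min(1, 1 − 0.153 + 0.820) = min(1, 1.667) = 1.000
So the left factor is ψ → (ψ ↔ φ) = 1.000.
φ ↔ ψ = 1 − |0.333 − 0.153| = 1 − 0.180 = 0.820
φ ↔ (φ ↔ ψ) = 1 − |0.333 − 0.820| = 1 − 0.487 = 0.513
(φ ↔ (φ ↔ ψ)) ↔ φ = 1 − |0.513 − 0.333| = 1 − 0.180 = 0.820
So the right-hand bound is (φ ↔ (φ ↔ ψ)) ↔ φ = 0.820.
The residuum of the Łukasiewicz t-norm gives the supremum: min(1, 1 − 1.000 + 0.820).
1 − 1.000 + 0.820 = 0.820, so t = min(1, 0.820) = 0.820.
Check: 1.000 ⊗ 0.820 = max(0, 0.820) = 0.820 ≤ 0.820.

0.820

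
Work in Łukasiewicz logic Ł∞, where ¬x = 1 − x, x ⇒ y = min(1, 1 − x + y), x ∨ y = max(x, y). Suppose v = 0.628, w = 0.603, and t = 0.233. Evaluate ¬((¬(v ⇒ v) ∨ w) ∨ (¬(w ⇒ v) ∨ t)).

v ⇒ v = min(1, 1 − 0.628 + 0.628) = min(1, 1.000) = 1.000
¬(v ⇒ v) = 1 − 1.000 = 0.000
¬(v ⇒ v) ∨ w = max(0.000, 0.603) = 0.603
w ⇒ v = min(1, 1 − 0.603 + 0.628) = min(1, 1.025) = 1.000
¬(w ⇒ v) = 1 − 1.000 = 0.000
¬(w ⇒ v) ∨ t = max(0.000, 0.233) = 0.233
(¬(v ⇒ v) ∨ w) ∨ (¬(w ⇒ v) ∨ t) = max(0.603, 0.233) = 0.603
¬((¬(v ⇒ v) ∨ w) ∨ (¬(w ⇒ v) ∨ t)) = 1 − 0.603 = 0.397

0.397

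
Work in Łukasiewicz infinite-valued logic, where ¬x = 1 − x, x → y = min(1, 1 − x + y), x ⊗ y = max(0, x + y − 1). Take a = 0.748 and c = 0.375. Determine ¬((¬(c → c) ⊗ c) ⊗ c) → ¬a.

0.252

c → c = min(1, 1 − 0.375 + 0.375) = min(1, 1.000) = 1.000
¬(c → c) = 1 − 1.000 = 0.000
¬(c → c) ⊗ c = max(0, 0.000 + 0.375 − 1) = max(0, -0.625) = 0.000
(¬(c → c) ⊗ c) ⊗ c = max(0, 0.000 + 0.375 − 1) = max(0, -0.625) = 0.000
¬((¬(c → c) ⊗ c) ⊗ c) = 1 − 0.000 = 1.000
¬a = 1 − 0.748 = 0.252
¬((¬(c → c) ⊗ c) ⊗ c) → ¬a = min(1, 1 − 1.000 + 0.252) = min(1, 0.252) = 0.252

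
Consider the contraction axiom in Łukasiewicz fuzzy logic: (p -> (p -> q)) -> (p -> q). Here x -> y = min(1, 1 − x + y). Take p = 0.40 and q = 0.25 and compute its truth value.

p -> q = min(1, 1 − 0.40 + 0.25) = min(1, 0.85) = 0.85
p -> (p -> q) = min(1, 1 − 0.40 + 0.85) = min(1, 1.45) = 1.00
(p -> (p -> q)) -> (p -> q) = min(1, 1 − 1.00 + 0.85) = min(1, 0.85) = 0.85
(The value 0.85 < 1 shows this instance is not satisfied; fails in Ł∞ (the t-norm is not idempotent).)

0.85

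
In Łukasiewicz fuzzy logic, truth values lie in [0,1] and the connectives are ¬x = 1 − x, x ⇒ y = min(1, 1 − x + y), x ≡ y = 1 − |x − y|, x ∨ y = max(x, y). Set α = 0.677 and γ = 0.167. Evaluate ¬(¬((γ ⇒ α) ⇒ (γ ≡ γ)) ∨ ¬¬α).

γ ⇒ α = min(1, 1 − 0.167 + 0.677) = min(1, 1.510) = 1.000
γ ≡ γ = 1 − |0.167 − 0.167| = 1 − 0.000 = 1.000
(γ ⇒ α) ⇒ (γ ≡ γ) = min(1, 1 − 1.000 + 1.000) = min(1, 1.000) = 1.000
¬((γ ⇒ α) ⇒ (γ ≡ γ)) = 1 − 1.000 = 0.000
¬α = 1 − 0.677 = 0.323
¬¬α = 1 − 0.323 = 0.677
¬((γ ⇒ α) ⇒ (γ ≡ γ)) ∨ ¬¬α = max(0.000, 0.677) = 0.677
¬(¬((γ ⇒ α) ⇒ (γ ≡ γ)) ∨ ¬¬α) = 1 − 0.677 = 0.323

0.323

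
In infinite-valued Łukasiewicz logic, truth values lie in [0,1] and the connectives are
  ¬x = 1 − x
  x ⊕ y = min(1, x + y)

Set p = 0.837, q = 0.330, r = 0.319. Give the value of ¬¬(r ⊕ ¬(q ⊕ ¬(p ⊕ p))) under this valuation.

0.989

p ⊕ p = min(1, 0.837 + 0.837) = min(1, 1.674) = 1.000
¬(p ⊕ p) = 1 − 1.000 = 0.000
q ⊕ ¬(p ⊕ p) = min(1, 0.330 + 0.000) = min(1, 0.330) = 0.330
¬(q ⊕ ¬(p ⊕ p)) = 1 − 0.330 = 0.670
r ⊕ ¬(q ⊕ ¬(p ⊕ p)) = min(1, 0.319 + 0.670) = min(1, 0.989) = 0.989
¬(r ⊕ ¬(q ⊕ ¬(p ⊕ p))) = 1 − 0.989 = 0.011
¬¬(r ⊕ ¬(q ⊕ ¬(p ⊕ p))) = 1 − 0.011 = 0.989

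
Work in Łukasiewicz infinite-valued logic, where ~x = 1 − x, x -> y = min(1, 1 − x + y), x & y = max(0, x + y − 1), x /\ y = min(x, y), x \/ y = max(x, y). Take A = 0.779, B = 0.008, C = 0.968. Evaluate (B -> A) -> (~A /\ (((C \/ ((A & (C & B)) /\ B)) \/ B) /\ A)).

B -> A = min(1, 1 − 0.008 + 0.779) = min(1, 1.771) = 1.000
~A = 1 − 0.779 = 0.221
C & B = max(0, 0.968 + 0.008 − 1) = max(0, -0.024) = 0.000
A & (C & B) = max(0, 0.779 + 0.000 − 1) = max(0, -0.221) = 0.000
(A & (C & B)) /\ B = min(0.000, 0.008) = 0.000
C \/ ((A & (C & B)) /\ B) = max(0.968, 0.000) = 0.968
(C \/ ((A & (C & B)) /\ B)) \/ B = max(0.968, 0.008) = 0.968
((C \/ ((A & (C & B)) /\ B)) \/ B) /\ A = min(0.968, 0.779) = 0.779
~A /\ (((C \/ ((A & (C & B)) /\ B)) \/ B) /\ A) = min(0.221, 0.779) = 0.221
(B -> A) -> (~A /\ (((C \/ ((A & (C & B)) /\ B)) \/ B) /\ A)) = min(1, 1 − 1.000 + 0.221) = min(1, 0.221) = 0.221

0.221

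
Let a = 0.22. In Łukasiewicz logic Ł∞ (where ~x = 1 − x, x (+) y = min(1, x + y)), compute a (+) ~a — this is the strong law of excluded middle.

1.00

~a = 1 − 0.22 = 0.78
a (+) ~a = min(1, 0.22 + 0.78) = min(1, 1.00) = 1.00
(As expected: always 1 in Ł∞ since a ⊕ (1−a) = 1.)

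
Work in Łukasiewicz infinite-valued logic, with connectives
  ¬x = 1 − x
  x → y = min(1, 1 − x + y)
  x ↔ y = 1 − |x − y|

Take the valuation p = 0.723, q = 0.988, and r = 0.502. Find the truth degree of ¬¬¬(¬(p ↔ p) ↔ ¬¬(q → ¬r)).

0.510

p ↔ p = 1 − |0.723 − 0.723| = 1 − 0.000 = 1.000
¬(p ↔ p) = 1 − 1.000 = 0.000
¬r = 1 − 0.502 = 0.498
q → ¬r = min(1, 1 − 0.988 + 0.498) = min(1, 0.510) = 0.510
¬(q → ¬r) = 1 − 0.510 = 0.490
¬¬(q → ¬r) = 1 − 0.490 = 0.510
¬(p ↔ p) ↔ ¬¬(q → ¬r) = 1 − |0.000 − 0.510| = 1 − 0.510 = 0.490
¬(¬(p ↔ p) ↔ ¬¬(q → ¬r)) = 1 − 0.490 = 0.510
¬¬(¬(p ↔ p) ↔ ¬¬(q → ¬r)) = 1 − 0.510 = 0.490
¬¬¬(¬(p ↔ p) ↔ ¬¬(q → ¬r)) = 1 − 0.490 = 0.510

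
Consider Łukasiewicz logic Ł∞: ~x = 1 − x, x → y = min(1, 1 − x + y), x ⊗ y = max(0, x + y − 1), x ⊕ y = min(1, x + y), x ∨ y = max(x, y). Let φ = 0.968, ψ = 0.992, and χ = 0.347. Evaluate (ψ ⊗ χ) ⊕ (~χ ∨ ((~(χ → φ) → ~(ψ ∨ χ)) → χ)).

0.992

ψ ⊗ χ = max(0, 0.992 + 0.347 − 1) = max(0, 0.339) = 0.339
~χ = 1 − 0.347 = 0.653
χ → φ = min(1, 1 − 0.347 + 0.968) = min(1, 1.621) = 1.000
~(χ → φ) = 1 − 1.000 = 0.000
ψ ∨ χ = max(0.992, 0.347) = 0.992
~(ψ ∨ χ) = 1 − 0.992 = 0.008
~(χ → φ) → ~(ψ ∨ χ) = min(1, 1 − 0.000 + 0.008) = min(1, 1.008) = 1.000
(~(χ → φ) → ~(ψ ∨ χ)) → χ = min(1, 1 − 1.000 + 0.347) = min(1, 0.347) = 0.347
~χ ∨ ((~(χ → φ) → ~(ψ ∨ χ)) → χ) = max(0.653, 0.347) = 0.653
(ψ ⊗ χ) ⊕ (~χ ∨ ((~(χ → φ) → ~(ψ ∨ χ)) → χ)) = min(1, 0.339 + 0.653) = min(1, 0.992) = 0.992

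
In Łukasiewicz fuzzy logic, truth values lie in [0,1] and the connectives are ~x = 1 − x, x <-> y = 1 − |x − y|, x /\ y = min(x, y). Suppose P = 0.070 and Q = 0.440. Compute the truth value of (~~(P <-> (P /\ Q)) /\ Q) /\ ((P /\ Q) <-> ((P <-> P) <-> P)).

0.440

P /\ Q = min(0.070, 0.440) = 0.070
P <-> (P /\ Q) = 1 − |0.070 − 0.070| = 1 − 0.000 = 1.000
~(P <-> (P /\ Q)) = 1 − 1.000 = 0.000
~~(P <-> (P /\ Q)) = 1 − 0.000 = 1.000
~~(P <-> (P /\ Q)) /\ Q = min(1.000, 0.440) = 0.440
P <-> P = 1 − |0.070 − 0.070| = 1 − 0.000 = 1.000
(P <-> P) <-> P = 1 − |1.000 − 0.070| = 1 − 0.930 = 0.070
(P /\ Q) <-> ((P <-> P) <-> P) = 1 − |0.070 − 0.070| = 1 − 0.000 = 1.000
(~~(P <-> (P /\ Q)) /\ Q) /\ ((P /\ Q) <-> ((P <-> P) <-> P)) = min(0.440, 1.000) = 0.440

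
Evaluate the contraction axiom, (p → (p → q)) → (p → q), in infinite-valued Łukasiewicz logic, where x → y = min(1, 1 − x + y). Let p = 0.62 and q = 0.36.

0.74

p → q = min(1, 1 − 0.62 + 0.36) = min(1, 0.74) = 0.74
p → (p → q) = min(1, 1 − 0.62 + 0.74) = min(1, 1.12) = 1.00
(p → (p → q)) → (p → q) = min(1, 1 − 1.00 + 0.74) = min(1, 0.74) = 0.74
(The value 0.74 < 1 shows this instance is not satisfied; fails in Ł∞ (the t-norm is not idempotent).)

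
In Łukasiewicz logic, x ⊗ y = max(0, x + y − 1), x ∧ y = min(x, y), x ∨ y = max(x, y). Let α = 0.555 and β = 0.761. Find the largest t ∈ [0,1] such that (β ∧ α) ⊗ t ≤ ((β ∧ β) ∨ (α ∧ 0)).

β ∧ α = min(0.761, 0.555) = 0.555
So the left factor is β ∧ α = 0.555.
β ∧ β = min(0.761, 0.761) = 0.761
α ∧ 0 = min(0.555, 0.000) = 0.000
(β ∧ β) ∨ (α ∧ 0) = max(0.761, 0.000) = 0.761
So the right-hand bound is (β ∧ β) ∨ (α ∧ 0) = 0.761.
The residuum of the Łukasiewicz t-norm gives the supremum: min(1, 1 − 0.555 + 0.761).
1 − 0.555 + 0.761 = 1.206, so t = min(1, 1.206) = 1.000.
Check: 0.555 ⊗ 1.000 = max(0, 0.555) = 0.555 ≤ 0.761.

1.000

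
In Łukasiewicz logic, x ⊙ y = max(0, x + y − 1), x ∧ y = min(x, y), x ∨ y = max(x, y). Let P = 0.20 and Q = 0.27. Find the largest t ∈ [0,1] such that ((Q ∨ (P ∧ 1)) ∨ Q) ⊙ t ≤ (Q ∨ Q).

1.00

P ∧ 1 = min(0.20, 1.00) = 0.20
Q ∨ (P ∧ 1) = max(0.27, 0.20) = 0.27
(Q ∨ (P ∧ 1)) ∨ Q = max(0.27, 0.27) = 0.27
So the left factor is (Q ∨ (P ∧ 1)) ∨ Q = 0.27.
Q ∨ Q = max(0.27, 0.27) = 0.27
So the right-hand bound is Q ∨ Q = 0.27.
The residuum of the Łukasiewicz t-norm gives the supremum: min(1, 1 − 0.27 + 0.27).
1 − 0.27 + 0.27 = 1.00, so t = min(1, 1.00) = 1.00.
Check: 0.27 ⊙ 1.00 = max(0, 0.27) = 0.27 ≤ 0.27.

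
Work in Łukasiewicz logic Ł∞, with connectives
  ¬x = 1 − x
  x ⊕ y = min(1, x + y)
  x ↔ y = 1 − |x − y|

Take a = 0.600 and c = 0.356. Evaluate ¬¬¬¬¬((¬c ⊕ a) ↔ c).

¬c = 1 − 0.356 = 0.644
¬c ⊕ a = min(1, 0.644 + 0.600) = min(1, 1.244) = 1.000
(¬c ⊕ a) ↔ c = 1 − |1.000 − 0.356| = 1 − 0.644 = 0.356
¬((¬c ⊕ a) ↔ c) = 1 − 0.356 = 0.644
¬¬((¬c ⊕ a) ↔ c) = 1 − 0.644 = 0.356
¬¬¬((¬c ⊕ a) ↔ c) = 1 − 0.356 = 0.644
¬¬¬¬((¬c ⊕ a) ↔ c) = 1 − 0.644 = 0.356
¬¬¬¬¬((¬c ⊕ a) ↔ c) = 1 − 0.356 = 0.644

0.644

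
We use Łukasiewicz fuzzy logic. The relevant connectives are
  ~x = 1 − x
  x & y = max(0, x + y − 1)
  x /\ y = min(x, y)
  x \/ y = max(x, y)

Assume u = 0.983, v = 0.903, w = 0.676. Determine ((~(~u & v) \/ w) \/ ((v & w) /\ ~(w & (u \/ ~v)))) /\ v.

~u = 1 − 0.983 = 0.017
~u & v = max(0, 0.017 + 0.903 − 1) = max(0, -0.080) = 0.000
~(~u & v) = 1 − 0.000 = 1.000
~(~u & v) \/ w = max(1.000, 0.676) = 1.000
v & w = max(0, 0.903 + 0.676 − 1) = max(0, 0.579) = 0.579
~v = 1 − 0.903 = 0.097
u \/ ~v = max(0.983, 0.097) = 0.983
w & (u \/ ~v) = max(0, 0.676 + 0.983 − 1) = max(0, 0.659) = 0.659
~(w & (u \/ ~v)) = 1 − 0.659 = 0.341
(v & w) /\ ~(w & (u \/ ~v)) = min(0.579, 0.341) = 0.341
(~(~u & v) \/ w) \/ ((v & w) /\ ~(w & (u \/ ~v))) = max(1.000, 0.341) = 1.000
((~(~u & v) \/ w) \/ ((v & w) /\ ~(w & (u \/ ~v)))) /\ v = min(1.000, 0.903) = 0.903

0.903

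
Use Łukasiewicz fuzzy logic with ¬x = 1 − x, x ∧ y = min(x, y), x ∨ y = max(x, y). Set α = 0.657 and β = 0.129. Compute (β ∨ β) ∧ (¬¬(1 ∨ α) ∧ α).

0.129

β ∨ β = max(0.129, 0.129) = 0.129
1 ∨ α = max(1.000, 0.657) = 1.000
¬(1 ∨ α) = 1 − 1.000 = 0.000
¬¬(1 ∨ α) = 1 − 0.000 = 1.000
¬¬(1 ∨ α) ∧ α = min(1.000, 0.657) = 0.657
(β ∨ β) ∧ (¬¬(1 ∨ α) ∧ α) = min(0.129, 0.657) = 0.129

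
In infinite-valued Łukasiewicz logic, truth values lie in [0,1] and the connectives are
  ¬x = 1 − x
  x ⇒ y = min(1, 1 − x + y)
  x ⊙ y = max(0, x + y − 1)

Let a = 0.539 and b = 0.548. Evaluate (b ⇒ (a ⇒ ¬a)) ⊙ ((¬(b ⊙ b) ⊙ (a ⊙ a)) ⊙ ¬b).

¬a = 1 − 0.539 = 0.461
a ⇒ ¬a = min(1, 1 − 0.539 + 0.461) = min(1, 0.922) = 0.922
b ⇒ (a ⇒ ¬a) = min(1, 1 − 0.548 + 0.922) = min(1, 1.374) = 1.000
b ⊙ b = max(0, 0.548 + 0.548 − 1) = max(0, 0.096) = 0.096
¬(b ⊙ b) = 1 − 0.096 = 0.904
a ⊙ a = max(0, 0.539 + 0.539 − 1) = max(0, 0.078) = 0.078
¬(b ⊙ b) ⊙ (a ⊙ a) = max(0, 0.904 + 0.078 − 1) = max(0, -0.018) = 0.000
¬b = 1 − 0.548 = 0.452
(¬(b ⊙ b) ⊙ (a ⊙ a)) ⊙ ¬b = max(0, 0.000 + 0.452 − 1) = max(0, -0.548) = 0.000
(b ⇒ (a ⇒ ¬a)) ⊙ ((¬(b ⊙ b) ⊙ (a ⊙ a)) ⊙ ¬b) = max(0, 1.000 + 0.000 − 1) = max(0, 0.000) = 0.000

0.000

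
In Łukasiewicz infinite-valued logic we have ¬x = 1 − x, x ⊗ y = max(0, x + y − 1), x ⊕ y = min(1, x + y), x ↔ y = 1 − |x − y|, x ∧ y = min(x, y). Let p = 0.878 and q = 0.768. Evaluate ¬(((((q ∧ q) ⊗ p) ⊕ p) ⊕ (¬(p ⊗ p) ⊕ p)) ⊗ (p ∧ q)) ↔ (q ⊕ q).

q ∧ q = min(0.768, 0.768) = 0.768
(q ∧ q) ⊗ p = max(0, 0.768 + 0.878 − 1) = max(0, 0.646) = 0.646
((q ∧ q) ⊗ p) ⊕ p = min(1, 0.646 + 0.878) = min(1, 1.524) = 1.000
p ⊗ p = max(0, 0.878 + 0.878 − 1) = max(0, 0.756) = 0.756
¬(p ⊗ p) = 1 − 0.756 = 0.244
¬(p ⊗ p) ⊕ p = min(1, 0.244 + 0.878) = min(1, 1.122) = 1.000
(((q ∧ q) ⊗ p) ⊕ p) ⊕ (¬(p ⊗ p) ⊕ p) = min(1, 1.000 + 1.000) = min(1, 2.000) = 1.000
p ∧ q = min(0.878, 0.768) = 0.768
((((q ∧ q) ⊗ p) ⊕ p) ⊕ (¬(p ⊗ p) ⊕ p)) ⊗ (p ∧ q) = max(0, 1.000 + 0.768 − 1) = max(0, 0.768) = 0.768
¬(((((q ∧ q) ⊗ p) ⊕ p) ⊕ (¬(p ⊗ p) ⊕ p)) ⊗ (p ∧ q)) = 1 − 0.768 = 0.232
q ⊕ q = min(1, 0.768 + 0.768) = min(1, 1.536) = 1.000
¬(((((q ∧ q) ⊗ p) ⊕ p) ⊕ (¬(p ⊗ p) ⊕ p)) ⊗ (p ∧ q)) ↔ (q ⊕ q) = 1 − |0.232 − 1.000| = 1 − 0.768 = 0.232

0.232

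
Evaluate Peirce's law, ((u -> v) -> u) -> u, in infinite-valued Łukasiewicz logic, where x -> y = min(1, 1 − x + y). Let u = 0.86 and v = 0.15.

u -> v = min(1, 1 − 0.86 + 0.15) = min(1, 0.29) = 0.29
(u -> v) -> u = min(1, 1 − 0.29 + 0.86) = min(1, 1.57) = 1.00
((u -> v) -> u) -> u = min(1, 1 − 1.00 + 0.86) = min(1, 0.86) = 0.86
(The value 0.86 < 1 shows this instance is not satisfied; not a Ł∞-tautology in general.)

0.86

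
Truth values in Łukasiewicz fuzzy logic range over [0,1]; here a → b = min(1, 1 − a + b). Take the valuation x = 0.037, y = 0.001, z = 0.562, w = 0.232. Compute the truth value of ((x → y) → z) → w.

0.634

x → y = min(1, 1 − 0.037 + 0.001) = min(1, 0.964) = 0.964
(x → y) → z = min(1, 1 − 0.964 + 0.562) = min(1, 0.598) = 0.598
((x → y) → z) → w = min(1, 1 − 0.598 + 0.232) = min(1, 0.634) = 0.634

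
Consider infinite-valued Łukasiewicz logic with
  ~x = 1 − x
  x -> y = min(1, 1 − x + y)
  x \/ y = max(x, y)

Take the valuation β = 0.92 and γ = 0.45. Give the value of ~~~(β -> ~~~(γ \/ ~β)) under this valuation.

0.37

~β = 1 − 0.92 = 0.08
γ \/ ~β = max(0.45, 0.08) = 0.45
~(γ \/ ~β) = 1 − 0.45 = 0.55
~~(γ \/ ~β) = 1 − 0.55 = 0.45
~~~(γ \/ ~β) = 1 − 0.45 = 0.55
β -> ~~~(γ \/ ~β) = min(1, 1 − 0.92 + 0.55) = min(1, 0.63) = 0.63
~(β -> ~~~(γ \/ ~β)) = 1 − 0.63 = 0.37
~~(β -> ~~~(γ \/ ~β)) = 1 − 0.37 = 0.63
~~~(β -> ~~~(γ \/ ~β)) = 1 − 0.63 = 0.37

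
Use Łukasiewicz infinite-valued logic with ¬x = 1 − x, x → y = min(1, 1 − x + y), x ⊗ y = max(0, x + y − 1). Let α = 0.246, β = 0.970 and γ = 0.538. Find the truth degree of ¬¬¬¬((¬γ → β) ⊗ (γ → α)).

¬γ = 1 − 0.538 = 0.462
¬γ → β = min(1, 1 − 0.462 + 0.970) = min(1, 1.508) = 1.000
γ → α = min(1, 1 − 0.538 + 0.246) = min(1, 0.708) = 0.708
(¬γ → β) ⊗ (γ → α) = max(0, 1.000 + 0.708 − 1) = max(0, 0.708) = 0.708
¬((¬γ → β) ⊗ (γ → α)) = 1 − 0.708 = 0.292
¬¬((¬γ → β) ⊗ (γ → α)) = 1 − 0.292 = 0.708
¬¬¬((¬γ → β) ⊗ (γ → α)) = 1 − 0.708 = 0.292
¬¬¬¬((¬γ → β) ⊗ (γ → α)) = 1 − 0.292 = 0.708

0.708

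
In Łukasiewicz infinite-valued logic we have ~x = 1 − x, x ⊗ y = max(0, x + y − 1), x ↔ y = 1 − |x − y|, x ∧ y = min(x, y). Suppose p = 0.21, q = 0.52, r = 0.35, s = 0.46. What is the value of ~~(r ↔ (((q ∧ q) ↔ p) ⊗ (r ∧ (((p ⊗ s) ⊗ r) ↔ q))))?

q ∧ q = min(0.52, 0.52) = 0.52
(q ∧ q) ↔ p = 1 − |0.52 − 0.21| = 1 − 0.31 = 0.69
p ⊗ s = max(0, 0.21 + 0.46 − 1) = max(0, -0.33) = 0.00
(p ⊗ s) ⊗ r = max(0, 0.00 + 0.35 − 1) = max(0, -0.65) = 0.00
((p ⊗ s) ⊗ r) ↔ q = 1 − |0.00 − 0.52| = 1 − 0.52 = 0.48
r ∧ (((p ⊗ s) ⊗ r) ↔ q) = min(0.35, 0.48) = 0.35
((q ∧ q) ↔ p) ⊗ (r ∧ (((p ⊗ s) ⊗ r) ↔ q)) = max(0, 0.69 + 0.35 − 1) = max(0, 0.04) = 0.04
r ↔ (((q ∧ q) ↔ p) ⊗ (r ∧ (((p ⊗ s) ⊗ r) ↔ q))) = 1 − |0.35 − 0.04| = 1 − 0.31 = 0.69
~(r ↔ (((q ∧ q) ↔ p) ⊗ (r ∧ (((p ⊗ s) ⊗ r) ↔ q)))) = 1 − 0.69 = 0.31
~~(r ↔ (((q ∧ q) ↔ p) ⊗ (r ∧ (((p ⊗ s) ⊗ r) ↔ q)))) = 1 − 0.31 = 0.69

0.69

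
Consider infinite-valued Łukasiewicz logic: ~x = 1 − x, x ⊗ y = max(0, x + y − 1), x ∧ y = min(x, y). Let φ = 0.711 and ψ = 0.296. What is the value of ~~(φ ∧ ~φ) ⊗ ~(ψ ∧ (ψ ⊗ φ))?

~φ = 1 − 0.711 = 0.289
φ ∧ ~φ = min(0.711, 0.289) = 0.289
~(φ ∧ ~φ) = 1 − 0.289 = 0.711
~~(φ ∧ ~φ) = 1 − 0.711 = 0.289
ψ ⊗ φ = max(0, 0.296 + 0.711 − 1) = max(0, 0.007) = 0.007
ψ ∧ (ψ ⊗ φ) = min(0.296, 0.007) = 0.007
~(ψ ∧ (ψ ⊗ φ)) = 1 − 0.007 = 0.993
~~(φ ∧ ~φ) ⊗ ~(ψ ∧ (ψ ⊗ φ)) = max(0, 0.289 + 0.993 − 1) = max(0, 0.282) = 0.282

0.282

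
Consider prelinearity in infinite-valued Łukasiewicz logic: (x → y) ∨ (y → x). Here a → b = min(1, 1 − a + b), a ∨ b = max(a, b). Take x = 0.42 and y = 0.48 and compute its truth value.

x → y = min(1, 1 − 0.42 + 0.48) = min(1, 1.06) = 1.00
y → x = min(1, 1 − 0.48 + 0.42) = min(1, 0.94) = 0.94
(x → y) ∨ (y → x) = max(1.00, 0.94) = 1.00
(As expected: a Ł∞-tautology — holds in every MV-chain.)

1.00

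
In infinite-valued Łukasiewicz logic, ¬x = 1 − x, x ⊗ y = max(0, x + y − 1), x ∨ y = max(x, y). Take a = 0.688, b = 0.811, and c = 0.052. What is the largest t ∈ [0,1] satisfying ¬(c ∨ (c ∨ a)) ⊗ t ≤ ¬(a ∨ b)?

0.877

c ∨ a = max(0.052, 0.688) = 0.688
c ∨ (c ∨ a) = max(0.052, 0.688) = 0.688
¬(c ∨ (c ∨ a)) = 1 − 0.688 = 0.312
So the left factor is ¬(c ∨ (c ∨ a)) = 0.312.
a ∨ b = max(0.688, 0.811) = 0.811
¬(a ∨ b) = 1 − 0.811 = 0.189
So the right-hand bound is ¬(a ∨ b) = 0.189.
The residuum of the Łukasiewicz t-norm gives the supremum: min(1, 1 − 0.312 + 0.189).
1 − 0.312 + 0.189 = 0.877, so t = min(1, 0.877) = 0.877.
Check: 0.312 ⊗ 0.877 = max(0, 0.189) = 0.189 ≤ 0.189.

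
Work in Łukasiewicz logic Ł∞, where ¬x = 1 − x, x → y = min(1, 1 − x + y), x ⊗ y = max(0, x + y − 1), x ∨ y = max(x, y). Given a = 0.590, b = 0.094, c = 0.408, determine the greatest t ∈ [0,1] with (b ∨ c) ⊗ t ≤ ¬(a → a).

0.592

b ∨ c = max(0.094, 0.408) = 0.408
So the left factor is b ∨ c = 0.408.
a → a = min(1, 1 − 0.590 + 0.590) = min(1, 1.000) = 1.000
¬(a → a) = 1 − 1.000 = 0.000
So the right-hand bound is ¬(a → a) = 0.000.
The residuum of the Łukasiewicz t-norm gives the supremum: min(1, 1 − 0.408 + 0.000).
1 − 0.408 + 0.000 = 0.592, so t = min(1, 0.592) = 0.592.
Check: 0.408 ⊗ 0.592 = max(0, 0.000) = 0.000 ≤ 0.000.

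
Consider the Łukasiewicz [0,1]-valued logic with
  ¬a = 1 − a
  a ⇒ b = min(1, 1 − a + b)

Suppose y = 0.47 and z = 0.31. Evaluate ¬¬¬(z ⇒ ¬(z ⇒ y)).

0.31

z ⇒ y = min(1, 1 − 0.31 + 0.47) = min(1, 1.16) = 1.00
¬(z ⇒ y) = 1 − 1.00 = 0.00
z ⇒ ¬(z ⇒ y) = min(1, 1 − 0.31 + 0.00) = min(1, 0.69) = 0.69
¬(z ⇒ ¬(z ⇒ y)) = 1 − 0.69 = 0.31
¬¬(z ⇒ ¬(z ⇒ y)) = 1 − 0.31 = 0.69
¬¬¬(z ⇒ ¬(z ⇒ y)) = 1 − 0.69 = 0.31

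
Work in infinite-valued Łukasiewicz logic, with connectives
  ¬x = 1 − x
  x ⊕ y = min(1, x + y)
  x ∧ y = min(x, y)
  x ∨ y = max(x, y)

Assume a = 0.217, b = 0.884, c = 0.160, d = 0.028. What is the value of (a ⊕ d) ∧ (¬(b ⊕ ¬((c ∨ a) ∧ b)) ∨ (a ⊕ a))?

0.245

a ⊕ d = min(1, 0.217 + 0.028) = min(1, 0.245) = 0.245
c ∨ a = max(0.160, 0.217) = 0.217
(c ∨ a) ∧ b = min(0.217, 0.884) = 0.217
¬((c ∨ a) ∧ b) = 1 − 0.217 = 0.783
b ⊕ ¬((c ∨ a) ∧ b) = min(1, 0.884 + 0.783) = min(1, 1.667) = 1.000
¬(b ⊕ ¬((c ∨ a) ∧ b)) = 1 − 1.000 = 0.000
a ⊕ a = min(1, 0.217 + 0.217) = min(1, 0.434) = 0.434
¬(b ⊕ ¬((c ∨ a) ∧ b)) ∨ (a ⊕ a) = max(0.000, 0.434) = 0.434
(a ⊕ d) ∧ (¬(b ⊕ ¬((c ∨ a) ∧ b)) ∨ (a ⊕ a)) = min(0.245, 0.434) = 0.245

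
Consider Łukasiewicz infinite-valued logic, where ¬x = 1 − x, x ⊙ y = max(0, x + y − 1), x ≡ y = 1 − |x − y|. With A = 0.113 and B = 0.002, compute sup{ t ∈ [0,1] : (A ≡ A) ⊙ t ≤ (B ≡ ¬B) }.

A ≡ A = 1 − |0.113 − 0.113| = 1 − 0.000 = 1.000
So the left factor is A ≡ A = 1.000.
¬B = 1 − 0.002 = 0.998
B ≡ ¬B = 1 − |0.002 − 0.998| = 1 − 0.996 = 0.004
So the right-hand bound is B ≡ ¬B = 0.004.
The residuum of the Łukasiewicz t-norm gives the supremum: min(1, 1 − 1.000 + 0.004).
1 − 1.000 + 0.004 = 0.004, so t = min(1, 0.004) = 0.004.
Check: 1.000 ⊙ 0.004 = max(0, 0.004) = 0.004 ≤ 0.004.

0.004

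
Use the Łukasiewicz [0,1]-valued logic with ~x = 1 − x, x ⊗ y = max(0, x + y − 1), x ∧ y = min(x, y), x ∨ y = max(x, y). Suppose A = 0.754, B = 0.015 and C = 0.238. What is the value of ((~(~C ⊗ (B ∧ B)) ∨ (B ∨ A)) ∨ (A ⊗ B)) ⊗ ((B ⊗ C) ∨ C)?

0.238

~C = 1 − 0.238 = 0.762
B ∧ B = min(0.015, 0.015) = 0.015
~C ⊗ (B ∧ B) = max(0, 0.762 + 0.015 − 1) = max(0, -0.223) = 0.000
~(~C ⊗ (B ∧ B)) = 1 − 0.000 = 1.000
B ∨ A = max(0.015, 0.754) = 0.754
~(~C ⊗ (B ∧ B)) ∨ (B ∨ A) = max(1.000, 0.754) = 1.000
A ⊗ B = max(0, 0.754 + 0.015 − 1) = max(0, -0.231) = 0.000
(~(~C ⊗ (B ∧ B)) ∨ (B ∨ A)) ∨ (A ⊗ B) = max(1.000, 0.000) = 1.000
B ⊗ C = max(0, 0.015 + 0.238 − 1) = max(0, -0.747) = 0.000
(B ⊗ C) ∨ C = max(0.000, 0.238) = 0.238
((~(~C ⊗ (B ∧ B)) ∨ (B ∨ A)) ∨ (A ⊗ B)) ⊗ ((B ⊗ C) ∨ C) = max(0, 1.000 + 0.238 − 1) = max(0, 0.238) = 0.238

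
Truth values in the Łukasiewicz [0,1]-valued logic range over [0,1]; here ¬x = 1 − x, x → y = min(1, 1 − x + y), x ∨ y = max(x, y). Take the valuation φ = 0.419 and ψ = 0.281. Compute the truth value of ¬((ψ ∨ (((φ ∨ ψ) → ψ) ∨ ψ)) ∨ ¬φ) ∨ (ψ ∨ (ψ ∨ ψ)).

0.281

φ ∨ ψ = max(0.419, 0.281) = 0.419
(φ ∨ ψ) → ψ = min(1, 1 − 0.419 + 0.281) = min(1, 0.862) = 0.862
((φ ∨ ψ) → ψ) ∨ ψ = max(0.862, 0.281) = 0.862
ψ ∨ (((φ ∨ ψ) → ψ) ∨ ψ) = max(0.281, 0.862) = 0.862
¬φ = 1 − 0.419 = 0.581
(ψ ∨ (((φ ∨ ψ) → ψ) ∨ ψ)) ∨ ¬φ = max(0.862, 0.581) = 0.862
¬((ψ ∨ (((φ ∨ ψ) → ψ) ∨ ψ)) ∨ ¬φ) = 1 − 0.862 = 0.138
ψ ∨ ψ = max(0.281, 0.281) = 0.281
ψ ∨ (ψ ∨ ψ) = max(0.281, 0.281) = 0.281
¬((ψ ∨ (((φ ∨ ψ) → ψ) ∨ ψ)) ∨ ¬φ) ∨ (ψ ∨ (ψ ∨ ψ)) = max(0.138, 0.281) = 0.281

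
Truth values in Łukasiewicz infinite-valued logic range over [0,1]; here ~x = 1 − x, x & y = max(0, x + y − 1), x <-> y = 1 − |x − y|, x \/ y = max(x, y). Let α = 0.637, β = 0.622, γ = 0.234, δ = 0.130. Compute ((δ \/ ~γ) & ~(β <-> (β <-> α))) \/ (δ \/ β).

0.622

~γ = 1 − 0.234 = 0.766
δ \/ ~γ = max(0.130, 0.766) = 0.766
β <-> α = 1 − |0.622 − 0.637| = 1 − 0.015 = 0.985
β <-> (β <-> α) = 1 − |0.622 − 0.985| = 1 − 0.363 = 0.637
~(β <-> (β <-> α)) = 1 − 0.637 = 0.363
(δ \/ ~γ) & ~(β <-> (β <-> α)) = max(0, 0.766 + 0.363 − 1) = max(0, 0.129) = 0.129
δ \/ β = max(0.130, 0.622) = 0.622
((δ \/ ~γ) & ~(β <-> (β <-> α))) \/ (δ \/ β) = max(0.129, 0.622) = 0.622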